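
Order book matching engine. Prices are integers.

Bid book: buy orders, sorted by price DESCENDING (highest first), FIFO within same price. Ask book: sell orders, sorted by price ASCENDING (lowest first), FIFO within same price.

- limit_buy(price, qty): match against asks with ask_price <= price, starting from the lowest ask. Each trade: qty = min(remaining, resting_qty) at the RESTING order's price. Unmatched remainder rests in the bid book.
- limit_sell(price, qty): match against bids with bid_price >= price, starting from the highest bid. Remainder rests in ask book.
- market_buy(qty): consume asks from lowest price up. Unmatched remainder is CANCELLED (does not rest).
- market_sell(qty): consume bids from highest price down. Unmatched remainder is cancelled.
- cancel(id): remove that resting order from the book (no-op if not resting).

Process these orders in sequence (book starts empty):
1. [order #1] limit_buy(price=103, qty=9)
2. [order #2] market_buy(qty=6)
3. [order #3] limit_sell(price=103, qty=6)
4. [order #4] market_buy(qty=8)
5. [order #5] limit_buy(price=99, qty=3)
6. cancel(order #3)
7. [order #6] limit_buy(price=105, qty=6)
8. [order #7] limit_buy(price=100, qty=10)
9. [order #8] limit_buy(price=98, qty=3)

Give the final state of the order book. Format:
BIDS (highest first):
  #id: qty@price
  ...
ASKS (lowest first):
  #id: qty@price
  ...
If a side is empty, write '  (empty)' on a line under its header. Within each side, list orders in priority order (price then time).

After op 1 [order #1] limit_buy(price=103, qty=9): fills=none; bids=[#1:9@103] asks=[-]
After op 2 [order #2] market_buy(qty=6): fills=none; bids=[#1:9@103] asks=[-]
After op 3 [order #3] limit_sell(price=103, qty=6): fills=#1x#3:6@103; bids=[#1:3@103] asks=[-]
After op 4 [order #4] market_buy(qty=8): fills=none; bids=[#1:3@103] asks=[-]
After op 5 [order #5] limit_buy(price=99, qty=3): fills=none; bids=[#1:3@103 #5:3@99] asks=[-]
After op 6 cancel(order #3): fills=none; bids=[#1:3@103 #5:3@99] asks=[-]
After op 7 [order #6] limit_buy(price=105, qty=6): fills=none; bids=[#6:6@105 #1:3@103 #5:3@99] asks=[-]
After op 8 [order #7] limit_buy(price=100, qty=10): fills=none; bids=[#6:6@105 #1:3@103 #7:10@100 #5:3@99] asks=[-]
After op 9 [order #8] limit_buy(price=98, qty=3): fills=none; bids=[#6:6@105 #1:3@103 #7:10@100 #5:3@99 #8:3@98] asks=[-]

Answer: BIDS (highest first):
  #6: 6@105
  #1: 3@103
  #7: 10@100
  #5: 3@99
  #8: 3@98
ASKS (lowest first):
  (empty)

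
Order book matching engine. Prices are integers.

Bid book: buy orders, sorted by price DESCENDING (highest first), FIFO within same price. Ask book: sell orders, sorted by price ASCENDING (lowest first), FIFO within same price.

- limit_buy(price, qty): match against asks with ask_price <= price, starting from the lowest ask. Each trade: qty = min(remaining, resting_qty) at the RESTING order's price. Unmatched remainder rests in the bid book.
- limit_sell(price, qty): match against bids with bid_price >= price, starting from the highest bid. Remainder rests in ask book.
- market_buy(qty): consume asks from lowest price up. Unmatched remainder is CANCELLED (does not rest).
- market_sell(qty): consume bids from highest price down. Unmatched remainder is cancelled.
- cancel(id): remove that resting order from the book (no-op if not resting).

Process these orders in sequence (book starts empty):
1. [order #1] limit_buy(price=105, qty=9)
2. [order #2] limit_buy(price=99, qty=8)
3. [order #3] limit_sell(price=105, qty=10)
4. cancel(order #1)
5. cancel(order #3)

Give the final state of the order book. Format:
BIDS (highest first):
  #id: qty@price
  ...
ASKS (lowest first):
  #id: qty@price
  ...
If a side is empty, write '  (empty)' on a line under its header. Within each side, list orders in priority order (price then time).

After op 1 [order #1] limit_buy(price=105, qty=9): fills=none; bids=[#1:9@105] asks=[-]
After op 2 [order #2] limit_buy(price=99, qty=8): fills=none; bids=[#1:9@105 #2:8@99] asks=[-]
After op 3 [order #3] limit_sell(price=105, qty=10): fills=#1x#3:9@105; bids=[#2:8@99] asks=[#3:1@105]
After op 4 cancel(order #1): fills=none; bids=[#2:8@99] asks=[#3:1@105]
After op 5 cancel(order #3): fills=none; bids=[#2:8@99] asks=[-]

Answer: BIDS (highest first):
  #2: 8@99
ASKS (lowest first):
  (empty)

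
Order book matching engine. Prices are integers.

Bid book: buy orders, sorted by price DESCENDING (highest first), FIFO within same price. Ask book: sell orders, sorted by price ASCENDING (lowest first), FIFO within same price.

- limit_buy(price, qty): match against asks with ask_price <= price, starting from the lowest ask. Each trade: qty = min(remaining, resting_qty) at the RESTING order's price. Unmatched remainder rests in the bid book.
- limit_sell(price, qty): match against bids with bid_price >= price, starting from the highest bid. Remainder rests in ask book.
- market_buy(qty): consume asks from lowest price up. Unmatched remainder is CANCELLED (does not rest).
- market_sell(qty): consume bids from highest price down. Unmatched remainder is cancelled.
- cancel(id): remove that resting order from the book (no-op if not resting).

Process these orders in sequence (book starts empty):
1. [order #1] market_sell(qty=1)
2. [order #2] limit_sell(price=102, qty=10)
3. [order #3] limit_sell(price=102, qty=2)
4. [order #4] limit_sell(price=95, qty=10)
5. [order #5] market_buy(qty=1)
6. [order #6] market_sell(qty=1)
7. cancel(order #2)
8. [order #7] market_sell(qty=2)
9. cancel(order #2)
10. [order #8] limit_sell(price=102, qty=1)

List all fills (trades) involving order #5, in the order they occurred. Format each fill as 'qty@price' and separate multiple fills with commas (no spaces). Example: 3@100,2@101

Answer: 1@95

Derivation:
After op 1 [order #1] market_sell(qty=1): fills=none; bids=[-] asks=[-]
After op 2 [order #2] limit_sell(price=102, qty=10): fills=none; bids=[-] asks=[#2:10@102]
After op 3 [order #3] limit_sell(price=102, qty=2): fills=none; bids=[-] asks=[#2:10@102 #3:2@102]
After op 4 [order #4] limit_sell(price=95, qty=10): fills=none; bids=[-] asks=[#4:10@95 #2:10@102 #3:2@102]
After op 5 [order #5] market_buy(qty=1): fills=#5x#4:1@95; bids=[-] asks=[#4:9@95 #2:10@102 #3:2@102]
After op 6 [order #6] market_sell(qty=1): fills=none; bids=[-] asks=[#4:9@95 #2:10@102 #3:2@102]
After op 7 cancel(order #2): fills=none; bids=[-] asks=[#4:9@95 #3:2@102]
After op 8 [order #7] market_sell(qty=2): fills=none; bids=[-] asks=[#4:9@95 #3:2@102]
After op 9 cancel(order #2): fills=none; bids=[-] asks=[#4:9@95 #3:2@102]
After op 10 [order #8] limit_sell(price=102, qty=1): fills=none; bids=[-] asks=[#4:9@95 #3:2@102 #8:1@102]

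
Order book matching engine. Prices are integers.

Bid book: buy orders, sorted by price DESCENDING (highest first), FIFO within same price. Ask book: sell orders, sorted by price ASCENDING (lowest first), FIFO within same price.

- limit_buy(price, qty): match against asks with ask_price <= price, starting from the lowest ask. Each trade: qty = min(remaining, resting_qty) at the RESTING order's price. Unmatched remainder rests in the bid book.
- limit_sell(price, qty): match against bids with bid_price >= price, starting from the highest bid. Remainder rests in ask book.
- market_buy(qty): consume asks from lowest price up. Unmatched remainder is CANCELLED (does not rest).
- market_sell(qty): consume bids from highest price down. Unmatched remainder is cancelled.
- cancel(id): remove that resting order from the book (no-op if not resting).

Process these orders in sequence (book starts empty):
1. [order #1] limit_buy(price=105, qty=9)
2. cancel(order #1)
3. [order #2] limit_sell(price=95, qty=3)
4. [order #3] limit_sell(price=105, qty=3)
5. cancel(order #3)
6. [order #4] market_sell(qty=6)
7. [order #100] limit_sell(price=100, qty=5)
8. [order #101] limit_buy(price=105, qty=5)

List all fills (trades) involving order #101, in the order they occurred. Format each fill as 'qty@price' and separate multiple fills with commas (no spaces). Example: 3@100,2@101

Answer: 3@95,2@100

Derivation:
After op 1 [order #1] limit_buy(price=105, qty=9): fills=none; bids=[#1:9@105] asks=[-]
After op 2 cancel(order #1): fills=none; bids=[-] asks=[-]
After op 3 [order #2] limit_sell(price=95, qty=3): fills=none; bids=[-] asks=[#2:3@95]
After op 4 [order #3] limit_sell(price=105, qty=3): fills=none; bids=[-] asks=[#2:3@95 #3:3@105]
After op 5 cancel(order #3): fills=none; bids=[-] asks=[#2:3@95]
After op 6 [order #4] market_sell(qty=6): fills=none; bids=[-] asks=[#2:3@95]
After op 7 [order #100] limit_sell(price=100, qty=5): fills=none; bids=[-] asks=[#2:3@95 #100:5@100]
After op 8 [order #101] limit_buy(price=105, qty=5): fills=#101x#2:3@95 #101x#100:2@100; bids=[-] asks=[#100:3@100]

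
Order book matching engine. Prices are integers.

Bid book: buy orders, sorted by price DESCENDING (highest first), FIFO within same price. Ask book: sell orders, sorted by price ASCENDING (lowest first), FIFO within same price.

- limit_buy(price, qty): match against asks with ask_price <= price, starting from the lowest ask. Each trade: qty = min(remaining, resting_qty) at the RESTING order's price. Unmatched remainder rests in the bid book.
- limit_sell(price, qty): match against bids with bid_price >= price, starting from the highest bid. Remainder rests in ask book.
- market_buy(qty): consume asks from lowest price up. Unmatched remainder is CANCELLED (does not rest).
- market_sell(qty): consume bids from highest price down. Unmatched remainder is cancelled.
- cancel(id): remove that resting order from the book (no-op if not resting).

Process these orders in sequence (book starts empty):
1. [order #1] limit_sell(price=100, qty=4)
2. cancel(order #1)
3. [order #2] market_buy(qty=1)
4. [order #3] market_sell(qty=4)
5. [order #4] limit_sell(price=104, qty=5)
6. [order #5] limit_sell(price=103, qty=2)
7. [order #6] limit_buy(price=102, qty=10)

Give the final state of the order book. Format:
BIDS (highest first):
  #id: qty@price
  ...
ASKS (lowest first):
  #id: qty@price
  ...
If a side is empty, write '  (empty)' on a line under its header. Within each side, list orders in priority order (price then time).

After op 1 [order #1] limit_sell(price=100, qty=4): fills=none; bids=[-] asks=[#1:4@100]
After op 2 cancel(order #1): fills=none; bids=[-] asks=[-]
After op 3 [order #2] market_buy(qty=1): fills=none; bids=[-] asks=[-]
After op 4 [order #3] market_sell(qty=4): fills=none; bids=[-] asks=[-]
After op 5 [order #4] limit_sell(price=104, qty=5): fills=none; bids=[-] asks=[#4:5@104]
After op 6 [order #5] limit_sell(price=103, qty=2): fills=none; bids=[-] asks=[#5:2@103 #4:5@104]
After op 7 [order #6] limit_buy(price=102, qty=10): fills=none; bids=[#6:10@102] asks=[#5:2@103 #4:5@104]

Answer: BIDS (highest first):
  #6: 10@102
ASKS (lowest first):
  #5: 2@103
  #4: 5@104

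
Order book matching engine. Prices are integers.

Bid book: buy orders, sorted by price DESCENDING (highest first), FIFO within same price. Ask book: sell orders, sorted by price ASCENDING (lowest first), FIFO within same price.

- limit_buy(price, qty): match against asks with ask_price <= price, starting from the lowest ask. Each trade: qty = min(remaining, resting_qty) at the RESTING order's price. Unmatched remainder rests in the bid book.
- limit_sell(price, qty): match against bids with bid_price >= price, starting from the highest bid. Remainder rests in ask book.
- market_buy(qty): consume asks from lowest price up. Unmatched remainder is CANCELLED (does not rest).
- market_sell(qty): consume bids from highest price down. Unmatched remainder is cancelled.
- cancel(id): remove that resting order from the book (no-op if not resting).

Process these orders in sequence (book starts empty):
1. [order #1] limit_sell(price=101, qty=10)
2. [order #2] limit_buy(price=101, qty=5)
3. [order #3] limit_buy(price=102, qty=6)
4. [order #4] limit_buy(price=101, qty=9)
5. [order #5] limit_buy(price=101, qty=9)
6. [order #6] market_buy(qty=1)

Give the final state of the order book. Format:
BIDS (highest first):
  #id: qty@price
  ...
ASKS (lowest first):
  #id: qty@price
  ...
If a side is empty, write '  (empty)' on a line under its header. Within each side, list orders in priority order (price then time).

Answer: BIDS (highest first):
  #3: 1@102
  #4: 9@101
  #5: 9@101
ASKS (lowest first):
  (empty)

Derivation:
After op 1 [order #1] limit_sell(price=101, qty=10): fills=none; bids=[-] asks=[#1:10@101]
After op 2 [order #2] limit_buy(price=101, qty=5): fills=#2x#1:5@101; bids=[-] asks=[#1:5@101]
After op 3 [order #3] limit_buy(price=102, qty=6): fills=#3x#1:5@101; bids=[#3:1@102] asks=[-]
After op 4 [order #4] limit_buy(price=101, qty=9): fills=none; bids=[#3:1@102 #4:9@101] asks=[-]
After op 5 [order #5] limit_buy(price=101, qty=9): fills=none; bids=[#3:1@102 #4:9@101 #5:9@101] asks=[-]
After op 6 [order #6] market_buy(qty=1): fills=none; bids=[#3:1@102 #4:9@101 #5:9@101] asks=[-]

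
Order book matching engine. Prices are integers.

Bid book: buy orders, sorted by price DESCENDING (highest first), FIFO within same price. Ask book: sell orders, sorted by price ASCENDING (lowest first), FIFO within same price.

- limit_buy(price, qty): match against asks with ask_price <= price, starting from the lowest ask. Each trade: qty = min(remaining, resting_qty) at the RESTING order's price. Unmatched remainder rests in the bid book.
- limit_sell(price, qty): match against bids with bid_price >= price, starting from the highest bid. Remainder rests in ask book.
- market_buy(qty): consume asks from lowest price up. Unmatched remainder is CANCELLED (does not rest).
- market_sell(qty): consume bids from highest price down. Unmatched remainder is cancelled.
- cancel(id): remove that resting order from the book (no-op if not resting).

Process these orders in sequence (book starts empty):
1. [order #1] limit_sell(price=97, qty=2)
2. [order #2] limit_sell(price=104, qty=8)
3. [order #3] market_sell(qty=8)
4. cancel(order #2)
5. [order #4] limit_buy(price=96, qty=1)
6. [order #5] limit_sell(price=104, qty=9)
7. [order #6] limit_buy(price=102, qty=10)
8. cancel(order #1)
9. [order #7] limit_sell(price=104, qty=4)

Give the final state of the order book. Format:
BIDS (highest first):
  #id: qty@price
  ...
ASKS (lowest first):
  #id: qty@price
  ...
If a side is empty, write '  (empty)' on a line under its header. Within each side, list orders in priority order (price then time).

Answer: BIDS (highest first):
  #6: 8@102
  #4: 1@96
ASKS (lowest first):
  #5: 9@104
  #7: 4@104

Derivation:
After op 1 [order #1] limit_sell(price=97, qty=2): fills=none; bids=[-] asks=[#1:2@97]
After op 2 [order #2] limit_sell(price=104, qty=8): fills=none; bids=[-] asks=[#1:2@97 #2:8@104]
After op 3 [order #3] market_sell(qty=8): fills=none; bids=[-] asks=[#1:2@97 #2:8@104]
After op 4 cancel(order #2): fills=none; bids=[-] asks=[#1:2@97]
After op 5 [order #4] limit_buy(price=96, qty=1): fills=none; bids=[#4:1@96] asks=[#1:2@97]
After op 6 [order #5] limit_sell(price=104, qty=9): fills=none; bids=[#4:1@96] asks=[#1:2@97 #5:9@104]
After op 7 [order #6] limit_buy(price=102, qty=10): fills=#6x#1:2@97; bids=[#6:8@102 #4:1@96] asks=[#5:9@104]
After op 8 cancel(order #1): fills=none; bids=[#6:8@102 #4:1@96] asks=[#5:9@104]
After op 9 [order #7] limit_sell(price=104, qty=4): fills=none; bids=[#6:8@102 #4:1@96] asks=[#5:9@104 #7:4@104]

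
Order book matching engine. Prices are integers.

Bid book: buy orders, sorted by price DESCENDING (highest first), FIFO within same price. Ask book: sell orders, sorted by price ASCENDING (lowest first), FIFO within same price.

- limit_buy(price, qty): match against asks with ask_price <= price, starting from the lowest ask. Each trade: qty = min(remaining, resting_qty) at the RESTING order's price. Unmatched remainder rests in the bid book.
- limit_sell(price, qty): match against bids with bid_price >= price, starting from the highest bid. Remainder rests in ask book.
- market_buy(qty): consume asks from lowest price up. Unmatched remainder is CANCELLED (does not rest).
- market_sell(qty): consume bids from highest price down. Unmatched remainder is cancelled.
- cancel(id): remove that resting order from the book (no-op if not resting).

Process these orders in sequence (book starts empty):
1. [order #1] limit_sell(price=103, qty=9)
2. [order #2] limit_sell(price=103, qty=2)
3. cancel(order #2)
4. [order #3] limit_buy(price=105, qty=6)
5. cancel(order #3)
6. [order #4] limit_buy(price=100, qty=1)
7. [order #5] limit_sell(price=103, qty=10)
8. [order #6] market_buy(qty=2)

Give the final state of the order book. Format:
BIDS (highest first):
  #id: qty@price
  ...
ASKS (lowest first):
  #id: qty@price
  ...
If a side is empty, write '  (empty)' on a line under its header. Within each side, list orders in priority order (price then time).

Answer: BIDS (highest first):
  #4: 1@100
ASKS (lowest first):
  #1: 1@103
  #5: 10@103

Derivation:
After op 1 [order #1] limit_sell(price=103, qty=9): fills=none; bids=[-] asks=[#1:9@103]
After op 2 [order #2] limit_sell(price=103, qty=2): fills=none; bids=[-] asks=[#1:9@103 #2:2@103]
After op 3 cancel(order #2): fills=none; bids=[-] asks=[#1:9@103]
After op 4 [order #3] limit_buy(price=105, qty=6): fills=#3x#1:6@103; bids=[-] asks=[#1:3@103]
After op 5 cancel(order #3): fills=none; bids=[-] asks=[#1:3@103]
After op 6 [order #4] limit_buy(price=100, qty=1): fills=none; bids=[#4:1@100] asks=[#1:3@103]
After op 7 [order #5] limit_sell(price=103, qty=10): fills=none; bids=[#4:1@100] asks=[#1:3@103 #5:10@103]
After op 8 [order #6] market_buy(qty=2): fills=#6x#1:2@103; bids=[#4:1@100] asks=[#1:1@103 #5:10@103]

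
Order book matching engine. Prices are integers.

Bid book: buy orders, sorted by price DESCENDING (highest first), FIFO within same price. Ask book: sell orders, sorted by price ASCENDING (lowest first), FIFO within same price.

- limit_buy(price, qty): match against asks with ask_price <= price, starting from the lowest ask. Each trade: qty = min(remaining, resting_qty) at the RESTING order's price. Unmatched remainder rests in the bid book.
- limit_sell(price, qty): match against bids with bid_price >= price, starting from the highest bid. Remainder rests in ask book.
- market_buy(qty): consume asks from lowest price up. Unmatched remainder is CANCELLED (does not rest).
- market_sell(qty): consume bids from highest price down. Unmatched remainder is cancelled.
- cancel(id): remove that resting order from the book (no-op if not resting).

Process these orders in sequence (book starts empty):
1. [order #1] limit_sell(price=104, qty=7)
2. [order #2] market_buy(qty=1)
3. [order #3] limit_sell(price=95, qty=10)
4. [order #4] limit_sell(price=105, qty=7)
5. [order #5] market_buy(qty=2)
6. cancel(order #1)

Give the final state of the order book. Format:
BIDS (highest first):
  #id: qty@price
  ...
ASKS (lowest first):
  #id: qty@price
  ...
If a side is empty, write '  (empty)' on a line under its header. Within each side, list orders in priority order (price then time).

Answer: BIDS (highest first):
  (empty)
ASKS (lowest first):
  #3: 8@95
  #4: 7@105

Derivation:
After op 1 [order #1] limit_sell(price=104, qty=7): fills=none; bids=[-] asks=[#1:7@104]
After op 2 [order #2] market_buy(qty=1): fills=#2x#1:1@104; bids=[-] asks=[#1:6@104]
After op 3 [order #3] limit_sell(price=95, qty=10): fills=none; bids=[-] asks=[#3:10@95 #1:6@104]
After op 4 [order #4] limit_sell(price=105, qty=7): fills=none; bids=[-] asks=[#3:10@95 #1:6@104 #4:7@105]
After op 5 [order #5] market_buy(qty=2): fills=#5x#3:2@95; bids=[-] asks=[#3:8@95 #1:6@104 #4:7@105]
After op 6 cancel(order #1): fills=none; bids=[-] asks=[#3:8@95 #4:7@105]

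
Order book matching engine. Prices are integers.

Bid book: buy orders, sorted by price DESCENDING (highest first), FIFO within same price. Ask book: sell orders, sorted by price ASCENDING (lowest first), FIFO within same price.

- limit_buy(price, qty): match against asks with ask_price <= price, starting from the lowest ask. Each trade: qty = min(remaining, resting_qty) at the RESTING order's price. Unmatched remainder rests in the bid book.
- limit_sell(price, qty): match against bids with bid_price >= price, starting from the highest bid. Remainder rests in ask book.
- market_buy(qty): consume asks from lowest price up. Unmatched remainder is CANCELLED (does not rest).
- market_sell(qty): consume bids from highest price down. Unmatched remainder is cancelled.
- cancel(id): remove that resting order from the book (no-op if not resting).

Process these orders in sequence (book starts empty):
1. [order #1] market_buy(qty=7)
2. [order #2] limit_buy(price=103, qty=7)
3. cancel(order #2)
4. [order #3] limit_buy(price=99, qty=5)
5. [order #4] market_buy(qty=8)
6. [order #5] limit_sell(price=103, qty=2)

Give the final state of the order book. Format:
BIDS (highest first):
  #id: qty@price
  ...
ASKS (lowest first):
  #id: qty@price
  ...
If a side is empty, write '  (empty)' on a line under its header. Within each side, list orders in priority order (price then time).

After op 1 [order #1] market_buy(qty=7): fills=none; bids=[-] asks=[-]
After op 2 [order #2] limit_buy(price=103, qty=7): fills=none; bids=[#2:7@103] asks=[-]
After op 3 cancel(order #2): fills=none; bids=[-] asks=[-]
After op 4 [order #3] limit_buy(price=99, qty=5): fills=none; bids=[#3:5@99] asks=[-]
After op 5 [order #4] market_buy(qty=8): fills=none; bids=[#3:5@99] asks=[-]
After op 6 [order #5] limit_sell(price=103, qty=2): fills=none; bids=[#3:5@99] asks=[#5:2@103]

Answer: BIDS (highest first):
  #3: 5@99
ASKS (lowest first):
  #5: 2@103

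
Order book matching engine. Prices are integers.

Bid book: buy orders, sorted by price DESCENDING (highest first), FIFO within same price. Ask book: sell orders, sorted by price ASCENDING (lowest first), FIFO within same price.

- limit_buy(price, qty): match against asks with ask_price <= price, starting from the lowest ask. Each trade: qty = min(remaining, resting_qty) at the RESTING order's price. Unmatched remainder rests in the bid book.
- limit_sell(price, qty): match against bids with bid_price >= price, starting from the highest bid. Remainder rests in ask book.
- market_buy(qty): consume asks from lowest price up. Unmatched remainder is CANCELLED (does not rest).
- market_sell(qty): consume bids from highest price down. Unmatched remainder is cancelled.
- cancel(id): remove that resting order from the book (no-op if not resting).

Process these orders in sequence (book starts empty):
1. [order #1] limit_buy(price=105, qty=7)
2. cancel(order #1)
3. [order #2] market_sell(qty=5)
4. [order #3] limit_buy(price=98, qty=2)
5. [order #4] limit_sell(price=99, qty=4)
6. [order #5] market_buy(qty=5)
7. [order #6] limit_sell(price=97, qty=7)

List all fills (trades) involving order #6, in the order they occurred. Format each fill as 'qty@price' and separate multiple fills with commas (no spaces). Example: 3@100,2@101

Answer: 2@98

Derivation:
After op 1 [order #1] limit_buy(price=105, qty=7): fills=none; bids=[#1:7@105] asks=[-]
After op 2 cancel(order #1): fills=none; bids=[-] asks=[-]
After op 3 [order #2] market_sell(qty=5): fills=none; bids=[-] asks=[-]
After op 4 [order #3] limit_buy(price=98, qty=2): fills=none; bids=[#3:2@98] asks=[-]
After op 5 [order #4] limit_sell(price=99, qty=4): fills=none; bids=[#3:2@98] asks=[#4:4@99]
After op 6 [order #5] market_buy(qty=5): fills=#5x#4:4@99; bids=[#3:2@98] asks=[-]
After op 7 [order #6] limit_sell(price=97, qty=7): fills=#3x#6:2@98; bids=[-] asks=[#6:5@97]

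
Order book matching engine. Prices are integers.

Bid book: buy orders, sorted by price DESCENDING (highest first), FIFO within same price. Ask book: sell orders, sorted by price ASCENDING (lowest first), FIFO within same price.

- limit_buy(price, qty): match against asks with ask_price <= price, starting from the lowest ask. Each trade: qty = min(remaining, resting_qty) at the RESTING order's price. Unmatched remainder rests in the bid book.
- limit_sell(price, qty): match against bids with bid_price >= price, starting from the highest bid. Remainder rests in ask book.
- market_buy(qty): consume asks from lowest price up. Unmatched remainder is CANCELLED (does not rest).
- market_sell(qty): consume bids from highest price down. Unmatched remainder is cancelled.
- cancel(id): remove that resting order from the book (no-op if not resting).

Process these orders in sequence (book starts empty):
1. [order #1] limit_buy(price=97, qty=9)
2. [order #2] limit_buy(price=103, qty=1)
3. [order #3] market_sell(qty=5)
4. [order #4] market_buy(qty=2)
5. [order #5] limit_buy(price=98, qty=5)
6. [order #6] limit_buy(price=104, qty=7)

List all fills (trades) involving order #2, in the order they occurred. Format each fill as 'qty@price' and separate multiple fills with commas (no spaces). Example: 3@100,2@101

After op 1 [order #1] limit_buy(price=97, qty=9): fills=none; bids=[#1:9@97] asks=[-]
After op 2 [order #2] limit_buy(price=103, qty=1): fills=none; bids=[#2:1@103 #1:9@97] asks=[-]
After op 3 [order #3] market_sell(qty=5): fills=#2x#3:1@103 #1x#3:4@97; bids=[#1:5@97] asks=[-]
After op 4 [order #4] market_buy(qty=2): fills=none; bids=[#1:5@97] asks=[-]
After op 5 [order #5] limit_buy(price=98, qty=5): fills=none; bids=[#5:5@98 #1:5@97] asks=[-]
After op 6 [order #6] limit_buy(price=104, qty=7): fills=none; bids=[#6:7@104 #5:5@98 #1:5@97] asks=[-]

Answer: 1@103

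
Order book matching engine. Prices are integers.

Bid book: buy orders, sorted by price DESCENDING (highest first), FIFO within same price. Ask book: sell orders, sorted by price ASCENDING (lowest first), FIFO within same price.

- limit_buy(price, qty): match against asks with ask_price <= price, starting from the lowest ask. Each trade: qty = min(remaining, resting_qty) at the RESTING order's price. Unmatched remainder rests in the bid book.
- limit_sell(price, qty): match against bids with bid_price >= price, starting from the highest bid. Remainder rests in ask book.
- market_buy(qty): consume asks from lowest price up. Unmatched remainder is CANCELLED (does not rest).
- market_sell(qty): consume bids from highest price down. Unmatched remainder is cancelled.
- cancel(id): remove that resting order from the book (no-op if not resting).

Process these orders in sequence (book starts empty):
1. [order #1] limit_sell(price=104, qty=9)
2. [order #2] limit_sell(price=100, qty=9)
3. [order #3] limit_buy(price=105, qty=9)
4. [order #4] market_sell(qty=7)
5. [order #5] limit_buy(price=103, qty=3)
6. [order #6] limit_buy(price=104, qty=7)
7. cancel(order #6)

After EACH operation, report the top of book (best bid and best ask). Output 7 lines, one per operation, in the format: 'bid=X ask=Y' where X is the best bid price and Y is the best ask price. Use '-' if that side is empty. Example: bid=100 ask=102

Answer: bid=- ask=104
bid=- ask=100
bid=- ask=104
bid=- ask=104
bid=103 ask=104
bid=103 ask=104
bid=103 ask=104

Derivation:
After op 1 [order #1] limit_sell(price=104, qty=9): fills=none; bids=[-] asks=[#1:9@104]
After op 2 [order #2] limit_sell(price=100, qty=9): fills=none; bids=[-] asks=[#2:9@100 #1:9@104]
After op 3 [order #3] limit_buy(price=105, qty=9): fills=#3x#2:9@100; bids=[-] asks=[#1:9@104]
After op 4 [order #4] market_sell(qty=7): fills=none; bids=[-] asks=[#1:9@104]
After op 5 [order #5] limit_buy(price=103, qty=3): fills=none; bids=[#5:3@103] asks=[#1:9@104]
After op 6 [order #6] limit_buy(price=104, qty=7): fills=#6x#1:7@104; bids=[#5:3@103] asks=[#1:2@104]
After op 7 cancel(order #6): fills=none; bids=[#5:3@103] asks=[#1:2@104]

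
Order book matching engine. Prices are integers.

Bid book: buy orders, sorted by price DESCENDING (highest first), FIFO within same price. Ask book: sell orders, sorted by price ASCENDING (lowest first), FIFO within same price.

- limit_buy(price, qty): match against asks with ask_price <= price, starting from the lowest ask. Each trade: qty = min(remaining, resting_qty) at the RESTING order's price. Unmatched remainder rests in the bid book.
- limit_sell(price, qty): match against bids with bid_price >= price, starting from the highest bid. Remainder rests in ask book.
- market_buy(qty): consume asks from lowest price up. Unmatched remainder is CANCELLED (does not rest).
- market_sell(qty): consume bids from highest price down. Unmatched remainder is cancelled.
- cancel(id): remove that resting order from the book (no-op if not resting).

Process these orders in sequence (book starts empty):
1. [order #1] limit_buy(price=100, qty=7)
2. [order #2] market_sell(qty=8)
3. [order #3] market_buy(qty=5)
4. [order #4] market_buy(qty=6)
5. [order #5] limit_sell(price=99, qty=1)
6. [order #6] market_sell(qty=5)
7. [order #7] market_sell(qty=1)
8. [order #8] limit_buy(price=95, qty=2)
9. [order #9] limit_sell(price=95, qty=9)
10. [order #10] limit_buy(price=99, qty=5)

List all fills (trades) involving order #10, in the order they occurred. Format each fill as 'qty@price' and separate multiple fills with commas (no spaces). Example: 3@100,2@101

Answer: 5@95

Derivation:
After op 1 [order #1] limit_buy(price=100, qty=7): fills=none; bids=[#1:7@100] asks=[-]
After op 2 [order #2] market_sell(qty=8): fills=#1x#2:7@100; bids=[-] asks=[-]
After op 3 [order #3] market_buy(qty=5): fills=none; bids=[-] asks=[-]
After op 4 [order #4] market_buy(qty=6): fills=none; bids=[-] asks=[-]
After op 5 [order #5] limit_sell(price=99, qty=1): fills=none; bids=[-] asks=[#5:1@99]
After op 6 [order #6] market_sell(qty=5): fills=none; bids=[-] asks=[#5:1@99]
After op 7 [order #7] market_sell(qty=1): fills=none; bids=[-] asks=[#5:1@99]
After op 8 [order #8] limit_buy(price=95, qty=2): fills=none; bids=[#8:2@95] asks=[#5:1@99]
After op 9 [order #9] limit_sell(price=95, qty=9): fills=#8x#9:2@95; bids=[-] asks=[#9:7@95 #5:1@99]
After op 10 [order #10] limit_buy(price=99, qty=5): fills=#10x#9:5@95; bids=[-] asks=[#9:2@95 #5:1@99]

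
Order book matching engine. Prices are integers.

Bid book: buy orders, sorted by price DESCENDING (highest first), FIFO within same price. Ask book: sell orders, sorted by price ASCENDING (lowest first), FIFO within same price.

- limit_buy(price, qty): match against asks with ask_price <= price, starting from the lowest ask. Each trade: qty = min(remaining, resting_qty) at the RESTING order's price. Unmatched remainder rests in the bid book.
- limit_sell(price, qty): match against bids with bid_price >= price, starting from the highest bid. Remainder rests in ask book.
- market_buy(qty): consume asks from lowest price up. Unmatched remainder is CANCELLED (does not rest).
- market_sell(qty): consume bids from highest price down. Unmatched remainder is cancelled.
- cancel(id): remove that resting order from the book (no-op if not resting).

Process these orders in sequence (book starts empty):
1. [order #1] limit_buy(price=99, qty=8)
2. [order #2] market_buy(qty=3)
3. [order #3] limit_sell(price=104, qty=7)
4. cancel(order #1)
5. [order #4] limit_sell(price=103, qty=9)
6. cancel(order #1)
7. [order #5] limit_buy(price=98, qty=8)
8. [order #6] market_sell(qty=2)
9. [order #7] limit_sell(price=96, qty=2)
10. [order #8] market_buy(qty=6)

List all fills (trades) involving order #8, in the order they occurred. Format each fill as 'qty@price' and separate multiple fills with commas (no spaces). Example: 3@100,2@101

After op 1 [order #1] limit_buy(price=99, qty=8): fills=none; bids=[#1:8@99] asks=[-]
After op 2 [order #2] market_buy(qty=3): fills=none; bids=[#1:8@99] asks=[-]
After op 3 [order #3] limit_sell(price=104, qty=7): fills=none; bids=[#1:8@99] asks=[#3:7@104]
After op 4 cancel(order #1): fills=none; bids=[-] asks=[#3:7@104]
After op 5 [order #4] limit_sell(price=103, qty=9): fills=none; bids=[-] asks=[#4:9@103 #3:7@104]
After op 6 cancel(order #1): fills=none; bids=[-] asks=[#4:9@103 #3:7@104]
After op 7 [order #5] limit_buy(price=98, qty=8): fills=none; bids=[#5:8@98] asks=[#4:9@103 #3:7@104]
After op 8 [order #6] market_sell(qty=2): fills=#5x#6:2@98; bids=[#5:6@98] asks=[#4:9@103 #3:7@104]
After op 9 [order #7] limit_sell(price=96, qty=2): fills=#5x#7:2@98; bids=[#5:4@98] asks=[#4:9@103 #3:7@104]
After op 10 [order #8] market_buy(qty=6): fills=#8x#4:6@103; bids=[#5:4@98] asks=[#4:3@103 #3:7@104]

Answer: 6@103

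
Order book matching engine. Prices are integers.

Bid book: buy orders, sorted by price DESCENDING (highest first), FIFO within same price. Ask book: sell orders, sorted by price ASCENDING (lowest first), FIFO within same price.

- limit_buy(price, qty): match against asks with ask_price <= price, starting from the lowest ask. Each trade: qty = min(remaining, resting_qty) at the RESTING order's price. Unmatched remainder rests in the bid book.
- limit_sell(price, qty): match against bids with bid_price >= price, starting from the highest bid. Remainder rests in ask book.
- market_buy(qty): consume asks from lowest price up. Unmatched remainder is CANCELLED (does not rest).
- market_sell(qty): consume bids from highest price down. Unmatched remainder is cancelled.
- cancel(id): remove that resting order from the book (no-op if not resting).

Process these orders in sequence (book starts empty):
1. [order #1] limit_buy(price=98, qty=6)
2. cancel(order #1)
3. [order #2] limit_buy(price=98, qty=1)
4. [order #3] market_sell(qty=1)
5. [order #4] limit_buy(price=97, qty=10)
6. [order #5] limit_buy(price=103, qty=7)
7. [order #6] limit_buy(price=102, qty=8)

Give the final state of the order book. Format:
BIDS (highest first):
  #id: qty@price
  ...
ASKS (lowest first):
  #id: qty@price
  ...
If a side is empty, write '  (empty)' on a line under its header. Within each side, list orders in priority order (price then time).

Answer: BIDS (highest first):
  #5: 7@103
  #6: 8@102
  #4: 10@97
ASKS (lowest first):
  (empty)

Derivation:
After op 1 [order #1] limit_buy(price=98, qty=6): fills=none; bids=[#1:6@98] asks=[-]
After op 2 cancel(order #1): fills=none; bids=[-] asks=[-]
After op 3 [order #2] limit_buy(price=98, qty=1): fills=none; bids=[#2:1@98] asks=[-]
After op 4 [order #3] market_sell(qty=1): fills=#2x#3:1@98; bids=[-] asks=[-]
After op 5 [order #4] limit_buy(price=97, qty=10): fills=none; bids=[#4:10@97] asks=[-]
After op 6 [order #5] limit_buy(price=103, qty=7): fills=none; bids=[#5:7@103 #4:10@97] asks=[-]
After op 7 [order #6] limit_buy(price=102, qty=8): fills=none; bids=[#5:7@103 #6:8@102 #4:10@97] asks=[-]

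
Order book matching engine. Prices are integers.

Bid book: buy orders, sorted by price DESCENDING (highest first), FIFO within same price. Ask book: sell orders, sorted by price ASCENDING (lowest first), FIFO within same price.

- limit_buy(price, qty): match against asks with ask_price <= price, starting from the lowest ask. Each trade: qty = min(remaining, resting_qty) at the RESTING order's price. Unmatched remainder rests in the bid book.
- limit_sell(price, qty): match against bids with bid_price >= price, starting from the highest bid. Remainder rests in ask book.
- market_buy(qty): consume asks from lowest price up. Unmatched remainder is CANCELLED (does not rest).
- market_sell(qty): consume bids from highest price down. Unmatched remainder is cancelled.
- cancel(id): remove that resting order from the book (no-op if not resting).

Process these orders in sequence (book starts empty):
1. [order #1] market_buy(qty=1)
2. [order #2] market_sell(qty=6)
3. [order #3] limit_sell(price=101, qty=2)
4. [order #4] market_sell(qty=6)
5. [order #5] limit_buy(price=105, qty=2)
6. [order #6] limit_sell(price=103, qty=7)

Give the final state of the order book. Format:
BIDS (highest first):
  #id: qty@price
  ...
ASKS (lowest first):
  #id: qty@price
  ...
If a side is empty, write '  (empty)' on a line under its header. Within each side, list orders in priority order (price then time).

Answer: BIDS (highest first):
  (empty)
ASKS (lowest first):
  #6: 7@103

Derivation:
After op 1 [order #1] market_buy(qty=1): fills=none; bids=[-] asks=[-]
After op 2 [order #2] market_sell(qty=6): fills=none; bids=[-] asks=[-]
After op 3 [order #3] limit_sell(price=101, qty=2): fills=none; bids=[-] asks=[#3:2@101]
After op 4 [order #4] market_sell(qty=6): fills=none; bids=[-] asks=[#3:2@101]
After op 5 [order #5] limit_buy(price=105, qty=2): fills=#5x#3:2@101; bids=[-] asks=[-]
After op 6 [order #6] limit_sell(price=103, qty=7): fills=none; bids=[-] asks=[#6:7@103]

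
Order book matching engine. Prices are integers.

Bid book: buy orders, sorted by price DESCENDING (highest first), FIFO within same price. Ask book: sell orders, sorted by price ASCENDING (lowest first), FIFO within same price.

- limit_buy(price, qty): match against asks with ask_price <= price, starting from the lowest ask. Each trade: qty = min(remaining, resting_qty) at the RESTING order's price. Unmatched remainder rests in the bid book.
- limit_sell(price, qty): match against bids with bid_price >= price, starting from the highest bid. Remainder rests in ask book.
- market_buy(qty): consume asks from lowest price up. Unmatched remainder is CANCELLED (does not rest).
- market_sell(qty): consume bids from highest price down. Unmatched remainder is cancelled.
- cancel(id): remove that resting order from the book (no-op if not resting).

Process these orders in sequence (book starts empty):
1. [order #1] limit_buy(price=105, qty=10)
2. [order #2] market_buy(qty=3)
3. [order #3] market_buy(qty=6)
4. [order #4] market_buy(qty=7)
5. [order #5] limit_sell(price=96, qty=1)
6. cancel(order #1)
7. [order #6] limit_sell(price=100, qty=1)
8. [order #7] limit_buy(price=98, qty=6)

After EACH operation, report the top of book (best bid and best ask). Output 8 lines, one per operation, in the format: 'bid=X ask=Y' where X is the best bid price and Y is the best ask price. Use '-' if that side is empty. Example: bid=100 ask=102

Answer: bid=105 ask=-
bid=105 ask=-
bid=105 ask=-
bid=105 ask=-
bid=105 ask=-
bid=- ask=-
bid=- ask=100
bid=98 ask=100

Derivation:
After op 1 [order #1] limit_buy(price=105, qty=10): fills=none; bids=[#1:10@105] asks=[-]
After op 2 [order #2] market_buy(qty=3): fills=none; bids=[#1:10@105] asks=[-]
After op 3 [order #3] market_buy(qty=6): fills=none; bids=[#1:10@105] asks=[-]
After op 4 [order #4] market_buy(qty=7): fills=none; bids=[#1:10@105] asks=[-]
After op 5 [order #5] limit_sell(price=96, qty=1): fills=#1x#5:1@105; bids=[#1:9@105] asks=[-]
After op 6 cancel(order #1): fills=none; bids=[-] asks=[-]
After op 7 [order #6] limit_sell(price=100, qty=1): fills=none; bids=[-] asks=[#6:1@100]
After op 8 [order #7] limit_buy(price=98, qty=6): fills=none; bids=[#7:6@98] asks=[#6:1@100]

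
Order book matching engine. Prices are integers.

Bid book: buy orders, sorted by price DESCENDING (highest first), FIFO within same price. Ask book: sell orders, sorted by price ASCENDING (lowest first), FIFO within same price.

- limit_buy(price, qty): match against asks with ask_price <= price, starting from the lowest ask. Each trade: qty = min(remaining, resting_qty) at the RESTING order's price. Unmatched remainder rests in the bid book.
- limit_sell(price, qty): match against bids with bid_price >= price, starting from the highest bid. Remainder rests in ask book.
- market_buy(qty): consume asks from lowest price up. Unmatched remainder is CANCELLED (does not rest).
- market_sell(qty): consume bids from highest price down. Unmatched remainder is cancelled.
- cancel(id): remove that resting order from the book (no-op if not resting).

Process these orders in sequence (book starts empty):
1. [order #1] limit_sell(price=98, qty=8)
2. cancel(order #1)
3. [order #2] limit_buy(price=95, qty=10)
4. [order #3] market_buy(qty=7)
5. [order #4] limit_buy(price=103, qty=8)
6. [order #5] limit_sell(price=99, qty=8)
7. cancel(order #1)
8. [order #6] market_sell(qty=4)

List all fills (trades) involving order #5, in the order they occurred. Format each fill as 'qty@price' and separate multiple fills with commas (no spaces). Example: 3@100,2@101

Answer: 8@103

Derivation:
After op 1 [order #1] limit_sell(price=98, qty=8): fills=none; bids=[-] asks=[#1:8@98]
After op 2 cancel(order #1): fills=none; bids=[-] asks=[-]
After op 3 [order #2] limit_buy(price=95, qty=10): fills=none; bids=[#2:10@95] asks=[-]
After op 4 [order #3] market_buy(qty=7): fills=none; bids=[#2:10@95] asks=[-]
After op 5 [order #4] limit_buy(price=103, qty=8): fills=none; bids=[#4:8@103 #2:10@95] asks=[-]
After op 6 [order #5] limit_sell(price=99, qty=8): fills=#4x#5:8@103; bids=[#2:10@95] asks=[-]
After op 7 cancel(order #1): fills=none; bids=[#2:10@95] asks=[-]
After op 8 [order #6] market_sell(qty=4): fills=#2x#6:4@95; bids=[#2:6@95] asks=[-]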